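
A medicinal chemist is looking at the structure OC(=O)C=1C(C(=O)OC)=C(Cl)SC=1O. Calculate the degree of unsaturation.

5

Degree of unsaturation = (number of rings) + (number of π bonds).
Ring closures in the SMILES: 1.
π bonds: 4 double bonds (each 1 DoU) → 4 DoU from unsaturation.
Total DoU = 1 + 4 = 5.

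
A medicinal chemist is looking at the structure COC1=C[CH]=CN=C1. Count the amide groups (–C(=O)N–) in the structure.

0

Scan the SMILES for the amide motif — none present.
Groups that are present: 1 ether.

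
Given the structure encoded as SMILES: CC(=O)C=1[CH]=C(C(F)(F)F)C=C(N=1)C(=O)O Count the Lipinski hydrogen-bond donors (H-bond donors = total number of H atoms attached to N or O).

1

Donors: find every N or O and count the H atoms it carries.
  atom 3 (O): bond orders sum to 2 → 0 H
  atom 13 (N): bond orders sum to 3 → 0 H
  atom 15 (O): bond orders sum to 2 → 0 H
  atom 16 (O): bond orders sum to 1 → 1 H
Lipinski HBD = 1.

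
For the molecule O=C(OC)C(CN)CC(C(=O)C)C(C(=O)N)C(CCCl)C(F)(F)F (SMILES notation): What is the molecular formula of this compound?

Walk through each heavy atom and fill implicit hydrogens from standard valence (C 4, N 3, O 2, S 2, halogen 1):
  atom 1: O, bond orders sum to 2 (valence 2) → 0 H
  atom 2: C, bond orders sum to 4 (valence 4) → 0 H
  atom 3: O, bond orders sum to 2 (valence 2) → 0 H
  atom 4: C, bond orders sum to 1 (valence 4) → 3 H
  atom 5: C, bond orders sum to 3 (valence 4) → 1 H
  atom 6: C, bond orders sum to 2 (valence 4) → 2 H
  atom 7: N, bond orders sum to 1 (valence 3) → 2 H
  atom 8: C, bond orders sum to 2 (valence 4) → 2 H
  atom 9: C, bond orders sum to 3 (valence 4) → 1 H
  atom 10: C, bond orders sum to 4 (valence 4) → 0 H
  atom 11: O, bond orders sum to 2 (valence 2) → 0 H
  atom 12: C, bond orders sum to 1 (valence 4) → 3 H
  atom 13: C, bond orders sum to 3 (valence 4) → 1 H
  atom 14: C, bond orders sum to 4 (valence 4) → 0 H
  atom 15: O, bond orders sum to 2 (valence 2) → 0 H
  atom 16: N, bond orders sum to 1 (valence 3) → 2 H
  atom 17: C, bond orders sum to 3 (valence 4) → 1 H
  atom 18: C, bond orders sum to 2 (valence 4) → 2 H
  atom 19: C, bond orders sum to 2 (valence 4) → 2 H
  atom 20: Cl (halogen, monovalent) → 0 H
  atom 21: C, bond orders sum to 4 (valence 4) → 0 H
  atom 22: F (halogen, monovalent) → 0 H
  atom 23: F (halogen, monovalent) → 0 H
  atom 24: F (halogen, monovalent) → 0 H
Totals → C:14, H:22, Cl:1, F:3, N:2, O:4.
In Hill order: C14H22ClF3N2O4.

C14H22ClF3N2O4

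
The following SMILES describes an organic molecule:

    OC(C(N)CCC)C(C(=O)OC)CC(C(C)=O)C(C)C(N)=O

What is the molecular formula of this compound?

C15H28N2O5

Walk through each heavy atom and fill implicit hydrogens from standard valence (C 4, N 3, O 2, S 2, halogen 1):
  atom 1: O, bond orders sum to 1 (valence 2) → 1 H
  atom 2: C, bond orders sum to 3 (valence 4) → 1 H
  atom 3: C, bond orders sum to 3 (valence 4) → 1 H
  atom 4: N, bond orders sum to 1 (valence 3) → 2 H
  atom 5: C, bond orders sum to 2 (valence 4) → 2 H
  atom 6: C, bond orders sum to 2 (valence 4) → 2 H
  atom 7: C, bond orders sum to 1 (valence 4) → 3 H
  atom 8: C, bond orders sum to 3 (valence 4) → 1 H
  atom 9: C, bond orders sum to 4 (valence 4) → 0 H
  atom 10: O, bond orders sum to 2 (valence 2) → 0 H
  atom 11: O, bond orders sum to 2 (valence 2) → 0 H
  atom 12: C, bond orders sum to 1 (valence 4) → 3 H
  atom 13: C, bond orders sum to 2 (valence 4) → 2 H
  atom 14: C, bond orders sum to 3 (valence 4) → 1 H
  atom 15: C, bond orders sum to 4 (valence 4) → 0 H
  atom 16: C, bond orders sum to 1 (valence 4) → 3 H
  atom 17: O, bond orders sum to 2 (valence 2) → 0 H
  atom 18: C, bond orders sum to 3 (valence 4) → 1 H
  atom 19: C, bond orders sum to 1 (valence 4) → 3 H
  atom 20: C, bond orders sum to 4 (valence 4) → 0 H
  atom 21: N, bond orders sum to 1 (valence 3) → 2 H
  atom 22: O, bond orders sum to 2 (valence 2) → 0 H
Totals → C:15, H:28, N:2, O:5.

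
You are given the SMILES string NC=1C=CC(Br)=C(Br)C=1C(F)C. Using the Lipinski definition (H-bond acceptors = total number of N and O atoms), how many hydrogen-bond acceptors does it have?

1

N atoms: 1; O atoms: 0.
Lipinski HBA = 1 + 0 = 1.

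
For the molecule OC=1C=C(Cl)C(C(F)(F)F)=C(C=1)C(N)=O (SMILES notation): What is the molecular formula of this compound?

C8H5ClF3NO2

Walk through each heavy atom and fill implicit hydrogens from standard valence (C 4, N 3, O 2, S 2, halogen 1):
  atom 1: O, bond orders sum to 1 (valence 2) → 1 H
  atom 2: C, bond orders sum to 4 (valence 4) → 0 H
  atom 3: C, bond orders sum to 3 (valence 4) → 1 H
  atom 4: C, bond orders sum to 4 (valence 4) → 0 H
  atom 5: Cl (halogen, monovalent) → 0 H
  atom 6: C, bond orders sum to 4 (valence 4) → 0 H
  atom 7: C, bond orders sum to 4 (valence 4) → 0 H
  atom 8: F (halogen, monovalent) → 0 H
  atom 9: F (halogen, monovalent) → 0 H
  atom 10: F (halogen, monovalent) → 0 H
  atom 11: C, bond orders sum to 4 (valence 4) → 0 H
  atom 12: C, bond orders sum to 3 (valence 4) → 1 H
  atom 13: C, bond orders sum to 4 (valence 4) → 0 H
  atom 14: N, bond orders sum to 1 (valence 3) → 2 H
  atom 15: O, bond orders sum to 2 (valence 2) → 0 H
Totals → C:8, H:5, Cl:1, F:3, N:1, O:2.
In Hill order: C8H5ClF3NO2.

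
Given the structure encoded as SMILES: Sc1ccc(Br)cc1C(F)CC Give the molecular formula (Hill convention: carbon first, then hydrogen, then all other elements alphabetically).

C9H10BrFS

Walk through each heavy atom and fill implicit hydrogens from standard valence (C 4, N 3, O 2, S 2, halogen 1); for lowercase aromatic atoms, an aromatic c carries 1 H when it has two neighbours and 0 H with three, and aromatic n carries 0 H:
  atom 1: S, bond orders sum to 1 (valence 2) → 1 H
  atom 2: aromatic c, 3 neighbours → 0 H
  atom 3: aromatic c, 2 neighbours → 1 H
  atom 4: aromatic c, 2 neighbours → 1 H
  atom 5: aromatic c, 3 neighbours → 0 H
  atom 6: Br (halogen, monovalent) → 0 H
  atom 7: aromatic c, 2 neighbours → 1 H
  atom 8: aromatic c, 3 neighbours → 0 H
  atom 9: C, bond orders sum to 3 (valence 4) → 1 H
  atom 10: F (halogen, monovalent) → 0 H
  atom 11: C, bond orders sum to 2 (valence 4) → 2 H
  atom 12: C, bond orders sum to 1 (valence 4) → 3 H
Totals → C:9, H:10, Br:1, F:1, S:1.
In Hill order: C9H10BrFS.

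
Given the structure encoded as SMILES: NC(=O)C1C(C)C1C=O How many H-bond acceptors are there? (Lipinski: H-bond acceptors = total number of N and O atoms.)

3

N atoms: 1; O atoms: 2.
Lipinski HBA = 1 + 2 = 3.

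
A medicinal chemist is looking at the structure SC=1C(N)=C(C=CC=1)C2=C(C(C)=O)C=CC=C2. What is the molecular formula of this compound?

Walk through each heavy atom and fill implicit hydrogens from standard valence (C 4, N 3, O 2, S 2, halogen 1):
  atom 1: S, bond orders sum to 1 (valence 2) → 1 H
  atom 2: C, bond orders sum to 4 (valence 4) → 0 H
  atom 3: C, bond orders sum to 4 (valence 4) → 0 H
  atom 4: N, bond orders sum to 1 (valence 3) → 2 H
  atom 5: C, bond orders sum to 4 (valence 4) → 0 H
  atom 6: C, bond orders sum to 3 (valence 4) → 1 H
  atom 7: C, bond orders sum to 3 (valence 4) → 1 H
  atom 8: C, bond orders sum to 3 (valence 4) → 1 H
  atom 9: C, bond orders sum to 4 (valence 4) → 0 H
  atom 10: C, bond orders sum to 4 (valence 4) → 0 H
  atom 11: C, bond orders sum to 4 (valence 4) → 0 H
  atom 12: C, bond orders sum to 1 (valence 4) → 3 H
  atom 13: O, bond orders sum to 2 (valence 2) → 0 H
  atom 14: C, bond orders sum to 3 (valence 4) → 1 H
  atom 15: C, bond orders sum to 3 (valence 4) → 1 H
  atom 16: C, bond orders sum to 3 (valence 4) → 1 H
  atom 17: C, bond orders sum to 3 (valence 4) → 1 H
Totals → C:14, H:13, N:1, O:1, S:1.
In Hill order: C14H13NOS.

C14H13NOS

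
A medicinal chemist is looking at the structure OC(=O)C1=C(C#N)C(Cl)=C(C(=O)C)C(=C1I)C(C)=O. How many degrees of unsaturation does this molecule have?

Molecular formula: C12H7ClINO4.
DoU = (2C + 2 + N − H − X) / 2, where X is the halogen count and O/S are ignored.
    = (2·12 + 2 + 1 − 7 − 2) / 2 = 18 / 2 = 9.

9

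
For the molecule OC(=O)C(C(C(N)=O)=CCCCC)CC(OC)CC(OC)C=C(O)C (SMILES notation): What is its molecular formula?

C18H31NO6

Walk through each heavy atom and fill implicit hydrogens from standard valence (C 4, N 3, O 2, S 2, halogen 1):
  atom 1: O, bond orders sum to 1 (valence 2) → 1 H
  atom 2: C, bond orders sum to 4 (valence 4) → 0 H
  atom 3: O, bond orders sum to 2 (valence 2) → 0 H
  atom 4: C, bond orders sum to 3 (valence 4) → 1 H
  atom 5: C, bond orders sum to 4 (valence 4) → 0 H
  atom 6: C, bond orders sum to 4 (valence 4) → 0 H
  atom 7: N, bond orders sum to 1 (valence 3) → 2 H
  atom 8: O, bond orders sum to 2 (valence 2) → 0 H
  atom 9: C, bond orders sum to 3 (valence 4) → 1 H
  atom 10: C, bond orders sum to 2 (valence 4) → 2 H
  atom 11: C, bond orders sum to 2 (valence 4) → 2 H
  atom 12: C, bond orders sum to 2 (valence 4) → 2 H
  atom 13: C, bond orders sum to 1 (valence 4) → 3 H
  atom 14: C, bond orders sum to 2 (valence 4) → 2 H
  atom 15: C, bond orders sum to 3 (valence 4) → 1 H
  atom 16: O, bond orders sum to 2 (valence 2) → 0 H
  atom 17: C, bond orders sum to 1 (valence 4) → 3 H
  atom 18: C, bond orders sum to 2 (valence 4) → 2 H
  atom 19: C, bond orders sum to 3 (valence 4) → 1 H
  atom 20: O, bond orders sum to 2 (valence 2) → 0 H
  atom 21: C, bond orders sum to 1 (valence 4) → 3 H
  atom 22: C, bond orders sum to 3 (valence 4) → 1 H
  atom 23: C, bond orders sum to 4 (valence 4) → 0 H
  atom 24: O, bond orders sum to 1 (valence 2) → 1 H
  atom 25: C, bond orders sum to 1 (valence 4) → 3 H
Totals → C:18, H:31, N:1, O:6.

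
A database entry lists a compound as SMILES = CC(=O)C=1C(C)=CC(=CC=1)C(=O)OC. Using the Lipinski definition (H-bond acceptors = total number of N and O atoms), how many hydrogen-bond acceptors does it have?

3

N atoms: 0; O atoms: 3.
Lipinski HBA = 0 + 3 = 3.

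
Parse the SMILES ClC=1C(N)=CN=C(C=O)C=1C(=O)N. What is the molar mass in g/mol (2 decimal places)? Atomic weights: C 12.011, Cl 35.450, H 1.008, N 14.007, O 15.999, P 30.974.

First, the molecular formula is C7H6ClN3O2 (counting implicit H from valence).
  C: 7 × 12.011 = 84.077
  Cl: 1 × 35.450 = 35.450
  H: 6 × 1.008 = 6.048
  N: 3 × 14.007 = 42.021
  O: 2 × 15.999 = 31.998
Sum: 7×12.011 + 1×35.450 + 6×1.008 + 3×14.007 + 2×15.999 = 199.594 → 199.59 g/mol.

199.59 g/mol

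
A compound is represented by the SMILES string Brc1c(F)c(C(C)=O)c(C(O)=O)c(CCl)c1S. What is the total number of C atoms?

10

Count every carbon token in the SMILES (each C, including those in ring-closure positions and inside branches).
Carbon count: 10.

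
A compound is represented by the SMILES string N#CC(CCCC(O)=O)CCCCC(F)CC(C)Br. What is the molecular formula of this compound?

Walk through each heavy atom and fill implicit hydrogens from standard valence (C 4, N 3, O 2, S 2, halogen 1):
  atom 1: N, bond orders sum to 3 (valence 3) → 0 H
  atom 2: C, bond orders sum to 4 (valence 4) → 0 H
  atom 3: C, bond orders sum to 3 (valence 4) → 1 H
  atom 4: C, bond orders sum to 2 (valence 4) → 2 H
  atom 5: C, bond orders sum to 2 (valence 4) → 2 H
  atom 6: C, bond orders sum to 2 (valence 4) → 2 H
  atom 7: C, bond orders sum to 4 (valence 4) → 0 H
  atom 8: O, bond orders sum to 1 (valence 2) → 1 H
  atom 9: O, bond orders sum to 2 (valence 2) → 0 H
  atom 10: C, bond orders sum to 2 (valence 4) → 2 H
  atom 11: C, bond orders sum to 2 (valence 4) → 2 H
  atom 12: C, bond orders sum to 2 (valence 4) → 2 H
  atom 13: C, bond orders sum to 2 (valence 4) → 2 H
  atom 14: C, bond orders sum to 3 (valence 4) → 1 H
  atom 15: F (halogen, monovalent) → 0 H
  atom 16: C, bond orders sum to 2 (valence 4) → 2 H
  atom 17: C, bond orders sum to 3 (valence 4) → 1 H
  atom 18: C, bond orders sum to 1 (valence 4) → 3 H
  atom 19: Br (halogen, monovalent) → 0 H
Totals → C:14, H:23, Br:1, F:1, N:1, O:2.

C14H23BrFNO2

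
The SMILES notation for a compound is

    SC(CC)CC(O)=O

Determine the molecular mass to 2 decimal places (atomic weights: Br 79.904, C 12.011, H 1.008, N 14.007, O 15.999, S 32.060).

First, the molecular formula is C5H10O2S (counting implicit H from valence).
  C: 5 × 12.011 = 60.055
  H: 10 × 1.008 = 10.080
  O: 2 × 15.999 = 31.998
  S: 1 × 32.060 = 32.060
Sum: 5×12.011 + 10×1.008 + 2×15.999 + 1×32.060 = 134.193 → 134.19 g/mol.

134.19 g/mol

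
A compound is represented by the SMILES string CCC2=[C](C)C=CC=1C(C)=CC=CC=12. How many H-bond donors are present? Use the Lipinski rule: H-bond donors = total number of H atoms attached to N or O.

Donors: find every N or O and count the H atoms it carries.
  (no N or O atoms present)
Lipinski HBD = 0.

0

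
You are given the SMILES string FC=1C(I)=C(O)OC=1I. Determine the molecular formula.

Walk through each heavy atom and fill implicit hydrogens from standard valence (C 4, N 3, O 2, S 2, halogen 1):
  atom 1: F (halogen, monovalent) → 0 H
  atom 2: C, bond orders sum to 4 (valence 4) → 0 H
  atom 3: C, bond orders sum to 4 (valence 4) → 0 H
  atom 4: I (halogen, monovalent) → 0 H
  atom 5: C, bond orders sum to 4 (valence 4) → 0 H
  atom 6: O, bond orders sum to 1 (valence 2) → 1 H
  atom 7: O, bond orders sum to 2 (valence 2) → 0 H
  atom 8: C, bond orders sum to 4 (valence 4) → 0 H
  atom 9: I (halogen, monovalent) → 0 H
Totals → C:4, H:1, F:1, I:2, O:2.

C4HFI2O2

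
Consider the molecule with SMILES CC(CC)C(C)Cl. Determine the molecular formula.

Walk through each heavy atom and fill implicit hydrogens from standard valence (C 4, N 3, O 2, S 2, halogen 1):
  atom 1: C, bond orders sum to 1 (valence 4) → 3 H
  atom 2: C, bond orders sum to 3 (valence 4) → 1 H
  atom 3: C, bond orders sum to 2 (valence 4) → 2 H
  atom 4: C, bond orders sum to 1 (valence 4) → 3 H
  atom 5: C, bond orders sum to 3 (valence 4) → 1 H
  atom 6: C, bond orders sum to 1 (valence 4) → 3 H
  atom 7: Cl (halogen, monovalent) → 0 H
Totals → C:6, H:13, Cl:1.

C6H13Cl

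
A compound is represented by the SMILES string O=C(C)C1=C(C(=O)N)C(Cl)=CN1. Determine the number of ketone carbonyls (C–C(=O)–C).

1

The ketone motif appears at heavy-atom position 2 in the SMILES.
Other groups present: 1 amide.
Ketone count: 1.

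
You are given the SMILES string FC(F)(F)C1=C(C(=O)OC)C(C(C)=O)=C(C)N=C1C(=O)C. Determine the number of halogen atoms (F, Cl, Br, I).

3

Halogen atoms appear at heavy-atom positions 1, 3, 4 (3×F).
Other groups present: 1 ester, 2 ketone.
Halogen count: 3.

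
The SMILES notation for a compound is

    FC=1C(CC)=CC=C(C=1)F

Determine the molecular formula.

C8H8F2

Walk through each heavy atom and fill implicit hydrogens from standard valence (C 4, N 3, O 2, S 2, halogen 1):
  atom 1: F (halogen, monovalent) → 0 H
  atom 2: C, bond orders sum to 4 (valence 4) → 0 H
  atom 3: C, bond orders sum to 4 (valence 4) → 0 H
  atom 4: C, bond orders sum to 2 (valence 4) → 2 H
  atom 5: C, bond orders sum to 1 (valence 4) → 3 H
  atom 6: C, bond orders sum to 3 (valence 4) → 1 H
  atom 7: C, bond orders sum to 3 (valence 4) → 1 H
  atom 8: C, bond orders sum to 4 (valence 4) → 0 H
  atom 9: C, bond orders sum to 3 (valence 4) → 1 H
  atom 10: F (halogen, monovalent) → 0 H
Totals → C:8, H:8, F:2.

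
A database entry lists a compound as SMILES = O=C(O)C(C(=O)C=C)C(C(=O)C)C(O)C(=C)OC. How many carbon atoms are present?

Count every carbon token in the SMILES (each C, including those in ring-closure positions and inside branches).
Carbon count: 12.

12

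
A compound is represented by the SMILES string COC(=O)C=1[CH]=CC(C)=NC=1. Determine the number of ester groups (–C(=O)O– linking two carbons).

1

The ester motif appears at heavy-atom position 3 in the SMILES.
Ester count: 1.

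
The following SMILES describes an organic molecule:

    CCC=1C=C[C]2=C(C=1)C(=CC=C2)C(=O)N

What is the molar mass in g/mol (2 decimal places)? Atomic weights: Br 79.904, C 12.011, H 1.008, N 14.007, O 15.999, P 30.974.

First, the molecular formula is C13H13NO (counting implicit H from valence).
  C: 13 × 12.011 = 156.143
  H: 13 × 1.008 = 13.104
  N: 1 × 14.007 = 14.007
  O: 1 × 15.999 = 15.999
Sum: 13×12.011 + 13×1.008 + 1×14.007 + 1×15.999 = 199.253 → 199.25 g/mol.

199.25 g/mol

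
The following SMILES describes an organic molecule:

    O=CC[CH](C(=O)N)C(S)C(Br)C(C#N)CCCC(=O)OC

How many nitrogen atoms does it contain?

2

Scan the SMILES for N atoms (remember two-letter symbols like Cl and Br are single atoms).
Nitrogen count: 2.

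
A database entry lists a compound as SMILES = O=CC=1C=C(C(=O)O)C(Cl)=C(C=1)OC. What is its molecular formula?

C9H7ClO4

Walk through each heavy atom and fill implicit hydrogens from standard valence (C 4, N 3, O 2, S 2, halogen 1):
  atom 1: O, bond orders sum to 2 (valence 2) → 0 H
  atom 2: C, bond orders sum to 3 (valence 4) → 1 H
  atom 3: C, bond orders sum to 4 (valence 4) → 0 H
  atom 4: C, bond orders sum to 3 (valence 4) → 1 H
  atom 5: C, bond orders sum to 4 (valence 4) → 0 H
  atom 6: C, bond orders sum to 4 (valence 4) → 0 H
  atom 7: O, bond orders sum to 2 (valence 2) → 0 H
  atom 8: O, bond orders sum to 1 (valence 2) → 1 H
  atom 9: C, bond orders sum to 4 (valence 4) → 0 H
  atom 10: Cl (halogen, monovalent) → 0 H
  atom 11: C, bond orders sum to 4 (valence 4) → 0 H
  atom 12: C, bond orders sum to 3 (valence 4) → 1 H
  atom 13: O, bond orders sum to 2 (valence 2) → 0 H
  atom 14: C, bond orders sum to 1 (valence 4) → 3 H
Totals → C:9, H:7, Cl:1, O:4.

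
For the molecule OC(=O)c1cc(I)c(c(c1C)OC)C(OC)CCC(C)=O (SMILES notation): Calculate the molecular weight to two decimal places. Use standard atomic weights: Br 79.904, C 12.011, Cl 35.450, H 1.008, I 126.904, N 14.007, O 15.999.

First, the molecular formula is C15H19IO5 (counting implicit H from valence).
  C: 15 × 12.011 = 180.165
  H: 19 × 1.008 = 19.152
  I: 1 × 126.904 = 126.904
  O: 5 × 15.999 = 79.995
Sum: 15×12.011 + 19×1.008 + 1×126.904 + 5×15.999 = 406.216 → 406.22 g/mol.

406.22 g/mol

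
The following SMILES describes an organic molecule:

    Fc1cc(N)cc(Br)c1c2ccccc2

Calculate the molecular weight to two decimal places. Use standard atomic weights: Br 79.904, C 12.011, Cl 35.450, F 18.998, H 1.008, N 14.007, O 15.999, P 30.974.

266.11 g/mol

First, the molecular formula is C12H9BrFN (counting implicit H from valence).
  Br: 1 × 79.904 = 79.904
  C: 12 × 12.011 = 144.132
  F: 1 × 18.998 = 18.998
  H: 9 × 1.008 = 9.072
  N: 1 × 14.007 = 14.007
Sum: 1×79.904 + 12×12.011 + 1×18.998 + 9×1.008 + 1×14.007 = 266.113 → 266.11 g/mol.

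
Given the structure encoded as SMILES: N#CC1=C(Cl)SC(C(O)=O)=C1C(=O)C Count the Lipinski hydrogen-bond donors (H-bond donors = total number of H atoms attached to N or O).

1

Donors: find every N or O and count the H atoms it carries.
  atom 1 (N): bond orders sum to 3 → 0 H
  atom 9 (O): bond orders sum to 1 → 1 H
  atom 10 (O): bond orders sum to 2 → 0 H
  atom 13 (O): bond orders sum to 2 → 0 H
Lipinski HBD = 1.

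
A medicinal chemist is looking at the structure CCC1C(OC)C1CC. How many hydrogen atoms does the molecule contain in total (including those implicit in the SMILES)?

16

Walk through each heavy atom and fill implicit hydrogens from standard valence (C 4, N 3, O 2, S 2, halogen 1):
  atom 1: C, bond orders sum to 1 (valence 4) → 3 H
  atom 2: C, bond orders sum to 2 (valence 4) → 2 H
  atom 3: C, bond orders sum to 3 (valence 4) → 1 H
  atom 4: C, bond orders sum to 3 (valence 4) → 1 H
  atom 5: O, bond orders sum to 2 (valence 2) → 0 H
  atom 6: C, bond orders sum to 1 (valence 4) → 3 H
  atom 7: C, bond orders sum to 3 (valence 4) → 1 H
  atom 8: C, bond orders sum to 2 (valence 4) → 2 H
  atom 9: C, bond orders sum to 1 (valence 4) → 3 H
Total hydrogens: 16.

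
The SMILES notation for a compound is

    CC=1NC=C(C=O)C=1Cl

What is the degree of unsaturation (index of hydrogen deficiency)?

4

Molecular formula: C6H6ClNO.
DoU = (2C + 2 + N − H − X) / 2, where X is the halogen count and O/S are ignored.
    = (2·6 + 2 + 1 − 6 − 1) / 2 = 8 / 2 = 4.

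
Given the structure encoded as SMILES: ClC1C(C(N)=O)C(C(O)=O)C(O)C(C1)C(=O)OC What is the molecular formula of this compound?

Walk through each heavy atom and fill implicit hydrogens from standard valence (C 4, N 3, O 2, S 2, halogen 1):
  atom 1: Cl (halogen, monovalent) → 0 H
  atom 2: C, bond orders sum to 3 (valence 4) → 1 H
  atom 3: C, bond orders sum to 3 (valence 4) → 1 H
  atom 4: C, bond orders sum to 4 (valence 4) → 0 H
  atom 5: N, bond orders sum to 1 (valence 3) → 2 H
  atom 6: O, bond orders sum to 2 (valence 2) → 0 H
  atom 7: C, bond orders sum to 3 (valence 4) → 1 H
  atom 8: C, bond orders sum to 4 (valence 4) → 0 H
  atom 9: O, bond orders sum to 1 (valence 2) → 1 H
  atom 10: O, bond orders sum to 2 (valence 2) → 0 H
  atom 11: C, bond orders sum to 3 (valence 4) → 1 H
  atom 12: O, bond orders sum to 1 (valence 2) → 1 H
  atom 13: C, bond orders sum to 3 (valence 4) → 1 H
  atom 14: C, bond orders sum to 2 (valence 4) → 2 H
  atom 15: C, bond orders sum to 4 (valence 4) → 0 H
  atom 16: O, bond orders sum to 2 (valence 2) → 0 H
  atom 17: O, bond orders sum to 2 (valence 2) → 0 H
  atom 18: C, bond orders sum to 1 (valence 4) → 3 H
Totals → C:10, H:14, Cl:1, N:1, O:6.
In Hill order: C10H14ClNO6.

C10H14ClNO6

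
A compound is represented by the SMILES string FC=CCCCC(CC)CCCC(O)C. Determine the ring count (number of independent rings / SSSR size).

In SMILES, each pair of matching ring-closure digits denotes one ring-closing bond; the number of such bonds equals the number of independent rings.
Ring-closure bonds here: 0.

0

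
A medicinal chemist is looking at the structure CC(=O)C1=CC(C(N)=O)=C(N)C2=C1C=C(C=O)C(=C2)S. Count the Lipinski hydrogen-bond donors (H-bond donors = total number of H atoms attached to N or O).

4

Donors: find every N or O and count the H atoms it carries.
  atom 3 (O): bond orders sum to 2 → 0 H
  atom 8 (N): bond orders sum to 1 → 2 H
  atom 9 (O): bond orders sum to 2 → 0 H
  atom 11 (N): bond orders sum to 1 → 2 H
  atom 17 (O): bond orders sum to 2 → 0 H
Lipinski HBD = 4.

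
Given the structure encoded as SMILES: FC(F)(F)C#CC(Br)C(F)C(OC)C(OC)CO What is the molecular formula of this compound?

Walk through each heavy atom and fill implicit hydrogens from standard valence (C 4, N 3, O 2, S 2, halogen 1):
  atom 1: F (halogen, monovalent) → 0 H
  atom 2: C, bond orders sum to 4 (valence 4) → 0 H
  atom 3: F (halogen, monovalent) → 0 H
  atom 4: F (halogen, monovalent) → 0 H
  atom 5: C, bond orders sum to 4 (valence 4) → 0 H
  atom 6: C, bond orders sum to 4 (valence 4) → 0 H
  atom 7: C, bond orders sum to 3 (valence 4) → 1 H
  atom 8: Br (halogen, monovalent) → 0 H
  atom 9: C, bond orders sum to 3 (valence 4) → 1 H
  atom 10: F (halogen, monovalent) → 0 H
  atom 11: C, bond orders sum to 3 (valence 4) → 1 H
  atom 12: O, bond orders sum to 2 (valence 2) → 0 H
  atom 13: C, bond orders sum to 1 (valence 4) → 3 H
  atom 14: C, bond orders sum to 3 (valence 4) → 1 H
  atom 15: O, bond orders sum to 2 (valence 2) → 0 H
  atom 16: C, bond orders sum to 1 (valence 4) → 3 H
  atom 17: C, bond orders sum to 2 (valence 4) → 2 H
  atom 18: O, bond orders sum to 1 (valence 2) → 1 H
Totals → C:10, H:13, Br:1, F:4, O:3.

C10H13BrF4O3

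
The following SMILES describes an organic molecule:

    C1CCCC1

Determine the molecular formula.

C5H10

Walk through each heavy atom and fill implicit hydrogens from standard valence (C 4, N 3, O 2, S 2, halogen 1):
  atom 1: C, bond orders sum to 2 (valence 4) → 2 H
  atom 2: C, bond orders sum to 2 (valence 4) → 2 H
  atom 3: C, bond orders sum to 2 (valence 4) → 2 H
  atom 4: C, bond orders sum to 2 (valence 4) → 2 H
  atom 5: C, bond orders sum to 2 (valence 4) → 2 H
Totals → C:5, H:10.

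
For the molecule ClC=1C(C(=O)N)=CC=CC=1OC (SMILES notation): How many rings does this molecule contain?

In SMILES, each pair of matching ring-closure digits denotes one ring-closing bond; the number of such bonds equals the number of independent rings.
Ring-closure bonds here: 1.

1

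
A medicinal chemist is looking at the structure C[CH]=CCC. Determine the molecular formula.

C5H10

Walk through each heavy atom and fill implicit hydrogens from standard valence (C 4, N 3, O 2, S 2, halogen 1):
  atom 1: C, bond orders sum to 1 (valence 4) → 3 H
  atom 2: C with explicit H count 1
  atom 3: C, bond orders sum to 3 (valence 4) → 1 H
  atom 4: C, bond orders sum to 2 (valence 4) → 2 H
  atom 5: C, bond orders sum to 1 (valence 4) → 3 H
Totals → C:5, H:10.
In Hill order: C5H10.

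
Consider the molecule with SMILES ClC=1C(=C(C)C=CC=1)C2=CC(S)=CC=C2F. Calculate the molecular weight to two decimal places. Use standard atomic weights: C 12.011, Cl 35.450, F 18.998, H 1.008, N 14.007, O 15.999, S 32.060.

252.73 g/mol

First, the molecular formula is C13H10ClFS (counting implicit H from valence).
  C: 13 × 12.011 = 156.143
  Cl: 1 × 35.450 = 35.450
  F: 1 × 18.998 = 18.998
  H: 10 × 1.008 = 10.080
  S: 1 × 32.060 = 32.060
Sum: 13×12.011 + 1×35.450 + 1×18.998 + 10×1.008 + 1×32.060 = 252.731 → 252.73 g/mol.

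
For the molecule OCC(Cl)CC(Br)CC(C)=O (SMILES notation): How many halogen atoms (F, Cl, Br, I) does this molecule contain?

2

Halogen atoms appear at heavy-atom positions 4, 7 (1×Br, 1×Cl).
Other groups present: 1 hydroxyl, 1 ketone.
Halogen count: 2.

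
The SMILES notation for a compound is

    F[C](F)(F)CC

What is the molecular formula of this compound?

C3H5F3

Walk through each heavy atom and fill implicit hydrogens from standard valence (C 4, N 3, O 2, S 2, halogen 1):
  atom 1: F (halogen, monovalent) → 0 H
  atom 2: C with explicit H count 0
  atom 3: F (halogen, monovalent) → 0 H
  atom 4: F (halogen, monovalent) → 0 H
  atom 5: C, bond orders sum to 2 (valence 4) → 2 H
  atom 6: C, bond orders sum to 1 (valence 4) → 3 H
Totals → C:3, H:5, F:3.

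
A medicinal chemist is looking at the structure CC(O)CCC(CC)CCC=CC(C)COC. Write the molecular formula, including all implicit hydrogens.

Walk through each heavy atom and fill implicit hydrogens from standard valence (C 4, N 3, O 2, S 2, halogen 1):
  atom 1: C, bond orders sum to 1 (valence 4) → 3 H
  atom 2: C, bond orders sum to 3 (valence 4) → 1 H
  atom 3: O, bond orders sum to 1 (valence 2) → 1 H
  atom 4: C, bond orders sum to 2 (valence 4) → 2 H
  atom 5: C, bond orders sum to 2 (valence 4) → 2 H
  atom 6: C, bond orders sum to 3 (valence 4) → 1 H
  atom 7: C, bond orders sum to 2 (valence 4) → 2 H
  atom 8: C, bond orders sum to 1 (valence 4) → 3 H
  atom 9: C, bond orders sum to 2 (valence 4) → 2 H
  atom 10: C, bond orders sum to 2 (valence 4) → 2 H
  atom 11: C, bond orders sum to 3 (valence 4) → 1 H
  atom 12: C, bond orders sum to 3 (valence 4) → 1 H
  atom 13: C, bond orders sum to 3 (valence 4) → 1 H
  atom 14: C, bond orders sum to 1 (valence 4) → 3 H
  atom 15: C, bond orders sum to 2 (valence 4) → 2 H
  atom 16: O, bond orders sum to 2 (valence 2) → 0 H
  atom 17: C, bond orders sum to 1 (valence 4) → 3 H
Totals → C:15, H:30, O:2.

C15H30O2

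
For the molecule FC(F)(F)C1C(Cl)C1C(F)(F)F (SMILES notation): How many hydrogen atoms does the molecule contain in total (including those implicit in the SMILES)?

3

Walk through each heavy atom and fill implicit hydrogens from standard valence (C 4, N 3, O 2, S 2, halogen 1):
  atom 1: F (halogen, monovalent) → 0 H
  atom 2: C, bond orders sum to 4 (valence 4) → 0 H
  atom 3: F (halogen, monovalent) → 0 H
  atom 4: F (halogen, monovalent) → 0 H
  atom 5: C, bond orders sum to 3 (valence 4) → 1 H
  atom 6: C, bond orders sum to 3 (valence 4) → 1 H
  atom 7: Cl (halogen, monovalent) → 0 H
  atom 8: C, bond orders sum to 3 (valence 4) → 1 H
  atom 9: C, bond orders sum to 4 (valence 4) → 0 H
  atom 10: F (halogen, monovalent) → 0 H
  atom 11: F (halogen, monovalent) → 0 H
  atom 12: F (halogen, monovalent) → 0 H
Total hydrogens: 3.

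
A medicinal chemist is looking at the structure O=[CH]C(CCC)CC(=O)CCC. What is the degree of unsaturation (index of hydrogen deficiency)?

Molecular formula: C10H18O2.
DoU = (2C + 2 + N − H − X) / 2, where X is the halogen count and O/S are ignored.
    = (2·10 + 2 + 0 − 18 − 0) / 2 = 4 / 2 = 2.

2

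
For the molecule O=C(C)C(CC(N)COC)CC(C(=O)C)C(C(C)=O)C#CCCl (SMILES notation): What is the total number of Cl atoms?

Scan the SMILES for Cl atoms (remember two-letter symbols like Cl and Br are single atoms).
Chlorine count: 1.

1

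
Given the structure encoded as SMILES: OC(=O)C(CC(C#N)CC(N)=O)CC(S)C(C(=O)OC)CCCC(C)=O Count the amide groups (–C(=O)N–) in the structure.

1

The amide motif appears at heavy-atom position 10 in the SMILES.
Other groups present: 1 carboxylic acid, 1 ester, 1 ketone, 1 nitrile, 1 thiol.
Amide count: 1.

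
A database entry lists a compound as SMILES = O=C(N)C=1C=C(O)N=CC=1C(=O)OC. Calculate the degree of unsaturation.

6

Degree of unsaturation = (number of rings) + (number of π bonds).
Ring closures in the SMILES: 1.
π bonds: 5 double bonds (each 1 DoU) → 5 DoU from unsaturation.
Total DoU = 1 + 5 = 6.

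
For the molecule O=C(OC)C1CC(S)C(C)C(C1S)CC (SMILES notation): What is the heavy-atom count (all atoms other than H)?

Every atom symbol written in the SMILES (organic subset) is one heavy atom; implicit H are not written.
Heavy atoms by element → C:11, O:2, S:2.
Total: 15.

15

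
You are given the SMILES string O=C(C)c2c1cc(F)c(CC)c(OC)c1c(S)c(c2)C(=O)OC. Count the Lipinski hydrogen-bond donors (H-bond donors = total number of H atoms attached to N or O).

0

Donors: find every N or O and count the H atoms it carries.
  atom 1 (O): bond orders sum to 2 → 0 H
  atom 13 (O): bond orders sum to 2 → 0 H
  atom 21 (O): bond orders sum to 2 → 0 H
  atom 22 (O): bond orders sum to 2 → 0 H
Lipinski HBD = 0.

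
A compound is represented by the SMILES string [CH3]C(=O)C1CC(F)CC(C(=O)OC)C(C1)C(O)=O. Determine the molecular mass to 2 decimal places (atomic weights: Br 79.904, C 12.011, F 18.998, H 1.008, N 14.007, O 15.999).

260.26 g/mol

First, the molecular formula is C12H17FO5 (counting implicit H from valence).
  C: 12 × 12.011 = 144.132
  F: 1 × 18.998 = 18.998
  H: 17 × 1.008 = 17.136
  O: 5 × 15.999 = 79.995
Sum: 12×12.011 + 1×18.998 + 17×1.008 + 5×15.999 = 260.261 → 260.26 g/mol.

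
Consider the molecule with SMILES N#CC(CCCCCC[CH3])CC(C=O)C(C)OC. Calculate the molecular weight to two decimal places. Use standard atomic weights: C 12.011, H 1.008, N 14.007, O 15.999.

First, the molecular formula is C15H27NO2 (counting implicit H from valence).
  C: 15 × 12.011 = 180.165
  H: 27 × 1.008 = 27.216
  N: 1 × 14.007 = 14.007
  O: 2 × 15.999 = 31.998
Sum: 15×12.011 + 27×1.008 + 1×14.007 + 2×15.999 = 253.386 → 253.39 g/mol.

253.39 g/mol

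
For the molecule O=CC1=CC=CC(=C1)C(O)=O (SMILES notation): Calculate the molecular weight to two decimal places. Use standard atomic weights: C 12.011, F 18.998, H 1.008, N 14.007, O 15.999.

First, the molecular formula is C8H6O3 (counting implicit H from valence).
  C: 8 × 12.011 = 96.088
  H: 6 × 1.008 = 6.048
  O: 3 × 15.999 = 47.997
Sum: 8×12.011 + 6×1.008 + 3×15.999 = 150.133 → 150.13 g/mol.

150.13 g/mol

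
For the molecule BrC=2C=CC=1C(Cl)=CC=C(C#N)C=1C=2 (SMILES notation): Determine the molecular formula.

Walk through each heavy atom and fill implicit hydrogens from standard valence (C 4, N 3, O 2, S 2, halogen 1):
  atom 1: Br (halogen, monovalent) → 0 H
  atom 2: C, bond orders sum to 4 (valence 4) → 0 H
  atom 3: C, bond orders sum to 3 (valence 4) → 1 H
  atom 4: C, bond orders sum to 3 (valence 4) → 1 H
  atom 5: C, bond orders sum to 4 (valence 4) → 0 H
  atom 6: C, bond orders sum to 4 (valence 4) → 0 H
  atom 7: Cl (halogen, monovalent) → 0 H
  atom 8: C, bond orders sum to 3 (valence 4) → 1 H
  atom 9: C, bond orders sum to 3 (valence 4) → 1 H
  atom 10: C, bond orders sum to 4 (valence 4) → 0 H
  atom 11: C, bond orders sum to 4 (valence 4) → 0 H
  atom 12: N, bond orders sum to 3 (valence 3) → 0 H
  atom 13: C, bond orders sum to 4 (valence 4) → 0 H
  atom 14: C, bond orders sum to 3 (valence 4) → 1 H
Totals → C:11, H:5, Br:1, Cl:1, N:1.
In Hill order: C11H5BrClN.

C11H5BrClN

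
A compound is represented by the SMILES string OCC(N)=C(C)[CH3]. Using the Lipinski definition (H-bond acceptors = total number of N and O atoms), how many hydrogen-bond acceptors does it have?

N atoms: 1; O atoms: 1.
Lipinski HBA = 1 + 1 = 2.

2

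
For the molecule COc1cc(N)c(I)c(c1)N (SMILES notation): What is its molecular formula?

C7H9IN2O

Walk through each heavy atom and fill implicit hydrogens from standard valence (C 4, N 3, O 2, S 2, halogen 1); for lowercase aromatic atoms, an aromatic c carries 1 H when it has two neighbours and 0 H with three, and aromatic n carries 0 H:
  atom 1: C, bond orders sum to 1 (valence 4) → 3 H
  atom 2: O, bond orders sum to 2 (valence 2) → 0 H
  atom 3: aromatic c, 3 neighbours → 0 H
  atom 4: aromatic c, 2 neighbours → 1 H
  atom 5: aromatic c, 3 neighbours → 0 H
  atom 6: N, bond orders sum to 1 (valence 3) → 2 H
  atom 7: aromatic c, 3 neighbours → 0 H
  atom 8: I (halogen, monovalent) → 0 H
  atom 9: aromatic c, 3 neighbours → 0 H
  atom 10: aromatic c, 2 neighbours → 1 H
  atom 11: N, bond orders sum to 1 (valence 3) → 2 H
Totals → C:7, H:9, I:1, N:2, O:1.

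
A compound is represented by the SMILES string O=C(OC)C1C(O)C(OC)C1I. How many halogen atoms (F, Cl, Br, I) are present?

1

Halogen atoms appear at heavy-atom position 12 (1×I).
Other groups present: 1 ester, 1 ether, 1 hydroxyl.
Halogen count: 1.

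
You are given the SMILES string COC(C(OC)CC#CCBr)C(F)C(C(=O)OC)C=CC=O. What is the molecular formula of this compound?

C15H20BrFO5

Walk through each heavy atom and fill implicit hydrogens from standard valence (C 4, N 3, O 2, S 2, halogen 1):
  atom 1: C, bond orders sum to 1 (valence 4) → 3 H
  atom 2: O, bond orders sum to 2 (valence 2) → 0 H
  atom 3: C, bond orders sum to 3 (valence 4) → 1 H
  atom 4: C, bond orders sum to 3 (valence 4) → 1 H
  atom 5: O, bond orders sum to 2 (valence 2) → 0 H
  atom 6: C, bond orders sum to 1 (valence 4) → 3 H
  atom 7: C, bond orders sum to 2 (valence 4) → 2 H
  atom 8: C, bond orders sum to 4 (valence 4) → 0 H
  atom 9: C, bond orders sum to 4 (valence 4) → 0 H
  atom 10: C, bond orders sum to 2 (valence 4) → 2 H
  atom 11: Br (halogen, monovalent) → 0 H
  atom 12: C, bond orders sum to 3 (valence 4) → 1 H
  atom 13: F (halogen, monovalent) → 0 H
  atom 14: C, bond orders sum to 3 (valence 4) → 1 H
  atom 15: C, bond orders sum to 4 (valence 4) → 0 H
  atom 16: O, bond orders sum to 2 (valence 2) → 0 H
  atom 17: O, bond orders sum to 2 (valence 2) → 0 H
  atom 18: C, bond orders sum to 1 (valence 4) → 3 H
  atom 19: C, bond orders sum to 3 (valence 4) → 1 H
  atom 20: C, bond orders sum to 3 (valence 4) → 1 H
  atom 21: C, bond orders sum to 3 (valence 4) → 1 H
  atom 22: O, bond orders sum to 2 (valence 2) → 0 H
Totals → C:15, H:20, Br:1, F:1, O:5.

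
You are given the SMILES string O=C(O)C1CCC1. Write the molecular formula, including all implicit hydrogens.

C5H8O2

Walk through each heavy atom and fill implicit hydrogens from standard valence (C 4, N 3, O 2, S 2, halogen 1):
  atom 1: O, bond orders sum to 2 (valence 2) → 0 H
  atom 2: C, bond orders sum to 4 (valence 4) → 0 H
  atom 3: O, bond orders sum to 1 (valence 2) → 1 H
  atom 4: C, bond orders sum to 3 (valence 4) → 1 H
  atom 5: C, bond orders sum to 2 (valence 4) → 2 H
  atom 6: C, bond orders sum to 2 (valence 4) → 2 H
  atom 7: C, bond orders sum to 2 (valence 4) → 2 H
Totals → C:5, H:8, O:2.
In Hill order: C5H8O2.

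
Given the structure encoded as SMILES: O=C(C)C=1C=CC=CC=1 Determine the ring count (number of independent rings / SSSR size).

1

In SMILES, each pair of matching ring-closure digits denotes one ring-closing bond; the number of such bonds equals the number of independent rings.
Ring-closure bonds here: 1.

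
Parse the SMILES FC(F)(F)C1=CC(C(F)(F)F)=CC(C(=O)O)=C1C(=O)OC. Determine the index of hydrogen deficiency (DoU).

Degree of unsaturation = (number of rings) + (number of π bonds).
Ring closures in the SMILES: 1.
π bonds: 5 double bonds (each 1 DoU) → 5 DoU from unsaturation.
Total DoU = 1 + 5 = 6.

6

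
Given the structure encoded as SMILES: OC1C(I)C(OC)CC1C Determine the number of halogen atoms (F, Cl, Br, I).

1

Halogen atoms appear at heavy-atom position 4 (1×I).
Other groups present: 1 ether, 1 hydroxyl.
Halogen count: 1.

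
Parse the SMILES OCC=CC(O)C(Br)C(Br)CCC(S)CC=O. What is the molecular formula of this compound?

C11H18Br2O3S

Walk through each heavy atom and fill implicit hydrogens from standard valence (C 4, N 3, O 2, S 2, halogen 1):
  atom 1: O, bond orders sum to 1 (valence 2) → 1 H
  atom 2: C, bond orders sum to 2 (valence 4) → 2 H
  atom 3: C, bond orders sum to 3 (valence 4) → 1 H
  atom 4: C, bond orders sum to 3 (valence 4) → 1 H
  atom 5: C, bond orders sum to 3 (valence 4) → 1 H
  atom 6: O, bond orders sum to 1 (valence 2) → 1 H
  atom 7: C, bond orders sum to 3 (valence 4) → 1 H
  atom 8: Br (halogen, monovalent) → 0 H
  atom 9: C, bond orders sum to 3 (valence 4) → 1 H
  atom 10: Br (halogen, monovalent) → 0 H
  atom 11: C, bond orders sum to 2 (valence 4) → 2 H
  atom 12: C, bond orders sum to 2 (valence 4) → 2 H
  atom 13: C, bond orders sum to 3 (valence 4) → 1 H
  atom 14: S, bond orders sum to 1 (valence 2) → 1 H
  atom 15: C, bond orders sum to 2 (valence 4) → 2 H
  atom 16: C, bond orders sum to 3 (valence 4) → 1 H
  atom 17: O, bond orders sum to 2 (valence 2) → 0 H
Totals → C:11, H:18, Br:2, O:3, S:1.
In Hill order: C11H18Br2O3S.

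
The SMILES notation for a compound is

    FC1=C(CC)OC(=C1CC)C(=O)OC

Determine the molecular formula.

C10H13FO3

Walk through each heavy atom and fill implicit hydrogens from standard valence (C 4, N 3, O 2, S 2, halogen 1):
  atom 1: F (halogen, monovalent) → 0 H
  atom 2: C, bond orders sum to 4 (valence 4) → 0 H
  atom 3: C, bond orders sum to 4 (valence 4) → 0 H
  atom 4: C, bond orders sum to 2 (valence 4) → 2 H
  atom 5: C, bond orders sum to 1 (valence 4) → 3 H
  atom 6: O, bond orders sum to 2 (valence 2) → 0 H
  atom 7: C, bond orders sum to 4 (valence 4) → 0 H
  atom 8: C, bond orders sum to 4 (valence 4) → 0 H
  atom 9: C, bond orders sum to 2 (valence 4) → 2 H
  atom 10: C, bond orders sum to 1 (valence 4) → 3 H
  atom 11: C, bond orders sum to 4 (valence 4) → 0 H
  atom 12: O, bond orders sum to 2 (valence 2) → 0 H
  atom 13: O, bond orders sum to 2 (valence 2) → 0 H
  atom 14: C, bond orders sum to 1 (valence 4) → 3 H
Totals → C:10, H:13, F:1, O:3.
In Hill order: C10H13FO3.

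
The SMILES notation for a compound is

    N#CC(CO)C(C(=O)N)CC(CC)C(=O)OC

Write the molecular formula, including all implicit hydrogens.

Walk through each heavy atom and fill implicit hydrogens from standard valence (C 4, N 3, O 2, S 2, halogen 1):
  atom 1: N, bond orders sum to 3 (valence 3) → 0 H
  atom 2: C, bond orders sum to 4 (valence 4) → 0 H
  atom 3: C, bond orders sum to 3 (valence 4) → 1 H
  atom 4: C, bond orders sum to 2 (valence 4) → 2 H
  atom 5: O, bond orders sum to 1 (valence 2) → 1 H
  atom 6: C, bond orders sum to 3 (valence 4) → 1 H
  atom 7: C, bond orders sum to 4 (valence 4) → 0 H
  atom 8: O, bond orders sum to 2 (valence 2) → 0 H
  atom 9: N, bond orders sum to 1 (valence 3) → 2 H
  atom 10: C, bond orders sum to 2 (valence 4) → 2 H
  atom 11: C, bond orders sum to 3 (valence 4) → 1 H
  atom 12: C, bond orders sum to 2 (valence 4) → 2 H
  atom 13: C, bond orders sum to 1 (valence 4) → 3 H
  atom 14: C, bond orders sum to 4 (valence 4) → 0 H
  atom 15: O, bond orders sum to 2 (valence 2) → 0 H
  atom 16: O, bond orders sum to 2 (valence 2) → 0 H
  atom 17: C, bond orders sum to 1 (valence 4) → 3 H
Totals → C:11, H:18, N:2, O:4.

C11H18N2O4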